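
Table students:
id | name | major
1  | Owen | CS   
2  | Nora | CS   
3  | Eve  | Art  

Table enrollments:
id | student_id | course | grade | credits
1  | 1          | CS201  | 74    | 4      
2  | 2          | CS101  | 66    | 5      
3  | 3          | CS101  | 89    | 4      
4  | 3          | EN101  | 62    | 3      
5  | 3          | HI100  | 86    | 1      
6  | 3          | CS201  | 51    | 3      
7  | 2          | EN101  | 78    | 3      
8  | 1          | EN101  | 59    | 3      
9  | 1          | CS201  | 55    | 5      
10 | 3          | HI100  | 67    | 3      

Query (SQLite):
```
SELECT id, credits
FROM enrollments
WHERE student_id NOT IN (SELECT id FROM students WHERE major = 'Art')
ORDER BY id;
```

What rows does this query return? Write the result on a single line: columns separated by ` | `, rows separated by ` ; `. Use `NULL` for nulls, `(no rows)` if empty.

1 | 4 ; 2 | 5 ; 7 | 3 ; 8 | 3 ; 9 | 5

Inner query: students.id where major = 'Art'.
Outer: keep enrollments rows whose student_id is not in that set.
Inner query → {3}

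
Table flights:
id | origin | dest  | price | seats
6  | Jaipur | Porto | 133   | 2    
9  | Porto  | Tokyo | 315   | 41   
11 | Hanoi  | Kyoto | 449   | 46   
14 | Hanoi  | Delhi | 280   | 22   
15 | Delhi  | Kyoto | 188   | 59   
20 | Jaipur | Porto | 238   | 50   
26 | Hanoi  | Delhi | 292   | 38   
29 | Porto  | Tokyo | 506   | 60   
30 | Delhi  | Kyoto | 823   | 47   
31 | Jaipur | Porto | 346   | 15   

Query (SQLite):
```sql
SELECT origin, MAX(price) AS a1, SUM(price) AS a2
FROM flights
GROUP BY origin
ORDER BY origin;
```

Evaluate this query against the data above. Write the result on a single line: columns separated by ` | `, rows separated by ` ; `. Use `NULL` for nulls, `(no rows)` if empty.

Group flights by origin.
Per group compute: MAX(price), SUM(price).
  Delhi: ids {15, 30} → MAX(price)=823, SUM(price)=1011
  Hanoi: ids {11, 14, 26} → MAX(price)=449, SUM(price)=1021
  Jaipur: ids {6, 20, 31} → MAX(price)=346, SUM(price)=717
  Porto: ids {9, 29} → MAX(price)=506, SUM(price)=821

Delhi | 823 | 1011 ; Hanoi | 449 | 1021 ; Jaipur | 346 | 717 ; Porto | 506 | 821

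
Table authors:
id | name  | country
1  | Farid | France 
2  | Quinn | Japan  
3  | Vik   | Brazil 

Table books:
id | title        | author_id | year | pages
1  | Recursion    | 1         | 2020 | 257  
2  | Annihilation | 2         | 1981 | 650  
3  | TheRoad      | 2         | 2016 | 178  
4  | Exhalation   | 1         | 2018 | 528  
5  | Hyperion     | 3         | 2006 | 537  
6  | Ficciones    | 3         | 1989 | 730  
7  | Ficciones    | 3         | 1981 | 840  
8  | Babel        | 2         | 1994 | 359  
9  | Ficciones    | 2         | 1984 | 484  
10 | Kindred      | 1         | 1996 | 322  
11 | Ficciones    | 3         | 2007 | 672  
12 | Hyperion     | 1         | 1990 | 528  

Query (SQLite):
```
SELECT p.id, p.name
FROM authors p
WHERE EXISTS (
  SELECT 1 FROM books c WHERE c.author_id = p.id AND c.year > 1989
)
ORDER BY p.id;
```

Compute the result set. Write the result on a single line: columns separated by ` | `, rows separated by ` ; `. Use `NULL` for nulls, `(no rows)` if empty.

For each authors row, check whether any books with matching author_id has year > 1989.
Keep rows where that is true.

1 | Farid ; 2 | Quinn ; 3 | Vik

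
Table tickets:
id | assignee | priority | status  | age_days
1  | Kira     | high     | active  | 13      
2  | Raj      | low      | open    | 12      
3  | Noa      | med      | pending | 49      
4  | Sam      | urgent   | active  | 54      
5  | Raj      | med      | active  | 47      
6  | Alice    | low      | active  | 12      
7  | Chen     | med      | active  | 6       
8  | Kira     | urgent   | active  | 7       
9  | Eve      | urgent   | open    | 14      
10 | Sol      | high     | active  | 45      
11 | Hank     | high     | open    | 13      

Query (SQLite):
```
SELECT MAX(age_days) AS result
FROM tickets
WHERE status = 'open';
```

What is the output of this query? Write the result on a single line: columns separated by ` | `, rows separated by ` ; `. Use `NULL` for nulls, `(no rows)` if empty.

Rows where status='open' → age_days values: [12, 14, 13].
MAX of non-NULL values = 14.

14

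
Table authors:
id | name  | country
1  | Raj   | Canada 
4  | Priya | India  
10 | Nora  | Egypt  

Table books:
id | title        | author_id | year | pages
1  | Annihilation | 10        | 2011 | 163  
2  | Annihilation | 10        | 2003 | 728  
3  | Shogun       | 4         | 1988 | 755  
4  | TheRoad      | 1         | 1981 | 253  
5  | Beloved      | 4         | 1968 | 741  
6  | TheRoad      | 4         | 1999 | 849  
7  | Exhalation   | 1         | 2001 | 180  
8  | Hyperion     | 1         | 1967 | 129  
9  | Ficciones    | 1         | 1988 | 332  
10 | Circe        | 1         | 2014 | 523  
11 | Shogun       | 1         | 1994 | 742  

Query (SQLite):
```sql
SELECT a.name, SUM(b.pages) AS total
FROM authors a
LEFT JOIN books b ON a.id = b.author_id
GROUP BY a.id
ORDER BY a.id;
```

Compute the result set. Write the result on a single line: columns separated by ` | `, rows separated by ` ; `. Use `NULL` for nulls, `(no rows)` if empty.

LEFT JOIN keeps every authors row; unmatched ones get NULL for books columns.
Group by authors.id and compute SUM(b.pages). SUM over an all-NULL group is NULL.
  1: ids {4, 7, 8, 9, 10, 11} → SUM(b.pages)=2159
  4: ids {3, 5, 6} → SUM(b.pages)=2345
  10: ids {1, 2} → SUM(b.pages)=891

Raj | 2159 ; Priya | 2345 ; Nora | 891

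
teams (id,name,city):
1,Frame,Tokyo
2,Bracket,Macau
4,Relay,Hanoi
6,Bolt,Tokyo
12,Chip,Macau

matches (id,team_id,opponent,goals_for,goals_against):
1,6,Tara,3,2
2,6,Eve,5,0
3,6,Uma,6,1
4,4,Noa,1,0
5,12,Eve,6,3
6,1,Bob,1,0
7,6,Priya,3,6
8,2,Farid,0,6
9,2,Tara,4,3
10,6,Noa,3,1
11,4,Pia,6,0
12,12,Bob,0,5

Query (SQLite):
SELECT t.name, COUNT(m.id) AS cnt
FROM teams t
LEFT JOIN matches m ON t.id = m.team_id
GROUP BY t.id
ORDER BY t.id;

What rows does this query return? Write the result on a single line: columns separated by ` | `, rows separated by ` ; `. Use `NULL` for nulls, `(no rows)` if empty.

LEFT JOIN keeps every teams row; unmatched ones get NULL for matches columns.
Group by teams.id and compute COUNT(m.id). COUNT(col) of an all-NULL group is 0.
  1: ids {6} → COUNT(m.id)=1
  2: ids {8, 9} → COUNT(m.id)=2
  4: ids {4, 11} → COUNT(m.id)=2
  6: ids {1, 2, 3, 7, 10} → COUNT(m.id)=5
  12: ids {5, 12} → COUNT(m.id)=2

Frame | 1 ; Bracket | 2 ; Relay | 2 ; Bolt | 5 ; Chip | 2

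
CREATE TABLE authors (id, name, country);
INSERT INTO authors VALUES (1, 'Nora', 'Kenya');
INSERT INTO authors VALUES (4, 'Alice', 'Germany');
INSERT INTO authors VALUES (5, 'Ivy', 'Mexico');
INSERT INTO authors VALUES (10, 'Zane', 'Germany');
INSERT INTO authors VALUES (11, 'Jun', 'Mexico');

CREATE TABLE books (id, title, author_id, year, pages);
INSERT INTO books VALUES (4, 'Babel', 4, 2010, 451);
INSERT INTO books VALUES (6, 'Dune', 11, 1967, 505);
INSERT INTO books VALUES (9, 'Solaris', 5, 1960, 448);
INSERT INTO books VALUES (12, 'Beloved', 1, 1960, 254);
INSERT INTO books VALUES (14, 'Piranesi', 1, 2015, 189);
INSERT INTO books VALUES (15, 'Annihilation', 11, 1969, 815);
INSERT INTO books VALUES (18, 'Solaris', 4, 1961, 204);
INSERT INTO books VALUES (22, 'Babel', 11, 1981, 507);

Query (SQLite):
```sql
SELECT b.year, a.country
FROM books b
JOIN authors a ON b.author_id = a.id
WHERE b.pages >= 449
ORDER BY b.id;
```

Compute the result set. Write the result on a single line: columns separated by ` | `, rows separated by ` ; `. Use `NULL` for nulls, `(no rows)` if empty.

2010 | Germany ; 1967 | Mexico ; 1969 | Mexico ; 1981 | Mexico

Each books row matches the authors row where author_id = authors.id.
Then keep rows with b.pages >= 449.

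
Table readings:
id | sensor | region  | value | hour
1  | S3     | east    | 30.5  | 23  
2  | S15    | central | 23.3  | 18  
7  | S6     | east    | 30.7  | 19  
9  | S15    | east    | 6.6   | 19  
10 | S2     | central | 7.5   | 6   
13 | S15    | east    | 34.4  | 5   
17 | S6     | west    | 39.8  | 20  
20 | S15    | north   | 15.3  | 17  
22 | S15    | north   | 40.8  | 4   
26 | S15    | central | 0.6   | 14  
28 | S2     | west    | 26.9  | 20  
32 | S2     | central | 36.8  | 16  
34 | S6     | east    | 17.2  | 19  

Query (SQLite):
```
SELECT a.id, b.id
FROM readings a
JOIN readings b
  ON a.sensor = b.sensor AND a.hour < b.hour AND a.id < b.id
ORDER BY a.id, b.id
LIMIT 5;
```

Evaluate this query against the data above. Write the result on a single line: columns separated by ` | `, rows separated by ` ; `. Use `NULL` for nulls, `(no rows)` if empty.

2 | 9 ; 7 | 17 ; 10 | 28 ; 10 | 32 ; 13 | 20

Pairs (a,b) with same sensor, a.hour < b.hour, a.id < b.id.
sensor groups: S15:{2,9,13,20,22,26} S2:{10,28,32} S3:{1} S6:{7,17,34}
Ordered by (a.id, b.id); first 5.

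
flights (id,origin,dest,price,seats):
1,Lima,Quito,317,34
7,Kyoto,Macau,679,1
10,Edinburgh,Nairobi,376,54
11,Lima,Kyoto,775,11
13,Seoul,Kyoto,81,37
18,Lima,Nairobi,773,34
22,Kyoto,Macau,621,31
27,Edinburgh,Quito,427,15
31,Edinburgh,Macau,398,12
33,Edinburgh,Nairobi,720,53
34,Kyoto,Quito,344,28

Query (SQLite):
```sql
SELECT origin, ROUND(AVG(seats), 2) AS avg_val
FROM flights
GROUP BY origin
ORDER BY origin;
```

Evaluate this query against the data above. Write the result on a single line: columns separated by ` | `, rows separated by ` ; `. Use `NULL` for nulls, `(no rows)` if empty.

Partition flights by origin; compute ROUND(AVG(seats), 2) within each group.
  Edinburgh: ids {10, 27, 31, 33} → ROUND(AVG(seats), 2)=33.5
  Kyoto: ids {7, 22, 34} → ROUND(AVG(seats), 2)=20
  Lima: ids {1, 11, 18} → ROUND(AVG(seats), 2)=26.33
  Seoul: ids {13} → ROUND(AVG(seats), 2)=37

Edinburgh | 33.5 ; Kyoto | 20 ; Lima | 26.33 ; Seoul | 37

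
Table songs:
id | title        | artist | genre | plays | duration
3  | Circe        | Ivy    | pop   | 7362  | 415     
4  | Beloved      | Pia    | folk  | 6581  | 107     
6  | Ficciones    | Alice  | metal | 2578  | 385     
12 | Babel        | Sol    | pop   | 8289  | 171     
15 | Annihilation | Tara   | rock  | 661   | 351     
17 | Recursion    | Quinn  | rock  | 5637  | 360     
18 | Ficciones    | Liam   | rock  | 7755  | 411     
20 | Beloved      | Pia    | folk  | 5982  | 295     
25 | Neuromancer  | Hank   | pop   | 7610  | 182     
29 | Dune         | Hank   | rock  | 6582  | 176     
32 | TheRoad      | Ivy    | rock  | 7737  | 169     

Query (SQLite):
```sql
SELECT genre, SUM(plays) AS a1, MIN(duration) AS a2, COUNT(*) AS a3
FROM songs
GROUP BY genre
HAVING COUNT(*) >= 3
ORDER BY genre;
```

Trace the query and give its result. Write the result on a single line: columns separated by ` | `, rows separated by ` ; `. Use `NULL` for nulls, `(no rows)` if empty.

pop | 23261 | 171 | 3 ; rock | 28372 | 169 | 5

Group songs by genre.
Per group compute: SUM(plays), MIN(duration), COUNT(*).
HAVING: drop groups with fewer than 3 rows.
  folk: ids {4, 20} → SUM(plays)=12563, MIN(duration)=107, COUNT(*)=2
  metal: ids {6} → SUM(plays)=2578, MIN(duration)=385, COUNT(*)=1
  pop: ids {3, 12, 25} → SUM(plays)=23261, MIN(duration)=171, COUNT(*)=3
  rock: ids {15, 17, 18, 29, 32} → SUM(plays)=28372, MIN(duration)=169, COUNT(*)=5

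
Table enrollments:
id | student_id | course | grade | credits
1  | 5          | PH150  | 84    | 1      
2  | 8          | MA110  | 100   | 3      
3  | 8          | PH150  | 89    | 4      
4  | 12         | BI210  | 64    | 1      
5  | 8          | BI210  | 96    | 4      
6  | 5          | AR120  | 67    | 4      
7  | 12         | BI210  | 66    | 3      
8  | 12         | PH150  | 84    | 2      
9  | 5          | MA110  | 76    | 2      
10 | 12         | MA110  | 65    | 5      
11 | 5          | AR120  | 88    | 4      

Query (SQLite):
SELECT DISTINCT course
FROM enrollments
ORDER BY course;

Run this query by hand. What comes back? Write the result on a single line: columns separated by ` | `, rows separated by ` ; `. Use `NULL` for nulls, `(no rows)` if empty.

AR120 ; BI210 ; MA110 ; PH150

Collect distinct course values from enrollments.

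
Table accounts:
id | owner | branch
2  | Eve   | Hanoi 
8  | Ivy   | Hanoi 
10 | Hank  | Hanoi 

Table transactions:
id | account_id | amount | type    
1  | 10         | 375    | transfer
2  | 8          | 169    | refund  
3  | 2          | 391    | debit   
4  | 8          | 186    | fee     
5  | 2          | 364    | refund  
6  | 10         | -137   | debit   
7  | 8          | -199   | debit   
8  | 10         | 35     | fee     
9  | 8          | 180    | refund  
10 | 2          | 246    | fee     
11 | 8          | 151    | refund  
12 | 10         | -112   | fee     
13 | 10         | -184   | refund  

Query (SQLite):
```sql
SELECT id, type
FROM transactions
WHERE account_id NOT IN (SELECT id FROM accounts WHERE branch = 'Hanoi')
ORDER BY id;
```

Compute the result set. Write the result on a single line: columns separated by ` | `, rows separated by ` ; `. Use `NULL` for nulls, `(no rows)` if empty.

Inner query: accounts.id where branch = 'Hanoi'.
Outer: keep transactions rows whose account_id is not in that set.
Inner query → {2, 8, 10}

(no rows)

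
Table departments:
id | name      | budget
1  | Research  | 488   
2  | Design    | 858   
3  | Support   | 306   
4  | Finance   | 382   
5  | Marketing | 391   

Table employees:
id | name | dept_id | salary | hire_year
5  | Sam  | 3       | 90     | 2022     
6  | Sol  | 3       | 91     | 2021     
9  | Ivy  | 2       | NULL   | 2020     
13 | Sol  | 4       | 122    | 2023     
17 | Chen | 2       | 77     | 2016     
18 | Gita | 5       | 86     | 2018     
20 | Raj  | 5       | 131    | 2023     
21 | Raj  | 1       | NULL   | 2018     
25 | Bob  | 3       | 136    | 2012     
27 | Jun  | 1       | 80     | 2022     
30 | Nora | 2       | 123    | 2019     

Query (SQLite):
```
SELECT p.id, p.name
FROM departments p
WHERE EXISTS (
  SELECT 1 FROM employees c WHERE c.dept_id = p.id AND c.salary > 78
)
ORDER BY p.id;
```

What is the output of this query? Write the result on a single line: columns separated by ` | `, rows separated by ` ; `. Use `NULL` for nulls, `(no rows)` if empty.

1 | Research ; 2 | Design ; 3 | Support ; 4 | Finance ; 5 | Marketing

For each departments row, check whether any employees with matching dept_id has salary > 78.
Keep rows where that is true.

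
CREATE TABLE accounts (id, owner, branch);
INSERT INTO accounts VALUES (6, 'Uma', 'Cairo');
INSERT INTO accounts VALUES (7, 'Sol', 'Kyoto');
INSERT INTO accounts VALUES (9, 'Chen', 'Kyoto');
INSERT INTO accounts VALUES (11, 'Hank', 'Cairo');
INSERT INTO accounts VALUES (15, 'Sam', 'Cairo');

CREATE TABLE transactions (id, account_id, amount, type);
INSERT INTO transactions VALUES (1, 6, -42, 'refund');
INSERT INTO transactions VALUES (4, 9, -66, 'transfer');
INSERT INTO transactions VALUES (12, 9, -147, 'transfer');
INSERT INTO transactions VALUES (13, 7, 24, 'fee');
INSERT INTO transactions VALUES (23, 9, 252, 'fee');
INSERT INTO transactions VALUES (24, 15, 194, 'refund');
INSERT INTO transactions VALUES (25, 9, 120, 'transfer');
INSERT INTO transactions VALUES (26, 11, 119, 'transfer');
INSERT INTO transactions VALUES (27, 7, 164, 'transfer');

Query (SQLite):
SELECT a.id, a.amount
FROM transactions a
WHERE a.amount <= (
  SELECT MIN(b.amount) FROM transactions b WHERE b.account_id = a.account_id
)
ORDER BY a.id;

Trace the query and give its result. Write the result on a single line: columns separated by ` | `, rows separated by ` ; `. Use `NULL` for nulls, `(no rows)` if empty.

1 | -42 ; 12 | -147 ; 13 | 24 ; 24 | 194 ; 26 | 119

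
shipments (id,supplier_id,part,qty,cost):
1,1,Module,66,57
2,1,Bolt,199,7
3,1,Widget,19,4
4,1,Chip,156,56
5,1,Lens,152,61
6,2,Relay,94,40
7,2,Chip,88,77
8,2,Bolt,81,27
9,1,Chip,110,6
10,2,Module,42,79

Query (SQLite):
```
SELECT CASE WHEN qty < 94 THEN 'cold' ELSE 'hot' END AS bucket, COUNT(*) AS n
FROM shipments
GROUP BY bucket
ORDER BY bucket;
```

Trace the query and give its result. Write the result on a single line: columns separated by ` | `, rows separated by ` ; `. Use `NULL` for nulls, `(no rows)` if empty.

cold | 5 ; hot | 5

Bucket rows by qty < 94 → 'cold' else 'hot'; count each bucket.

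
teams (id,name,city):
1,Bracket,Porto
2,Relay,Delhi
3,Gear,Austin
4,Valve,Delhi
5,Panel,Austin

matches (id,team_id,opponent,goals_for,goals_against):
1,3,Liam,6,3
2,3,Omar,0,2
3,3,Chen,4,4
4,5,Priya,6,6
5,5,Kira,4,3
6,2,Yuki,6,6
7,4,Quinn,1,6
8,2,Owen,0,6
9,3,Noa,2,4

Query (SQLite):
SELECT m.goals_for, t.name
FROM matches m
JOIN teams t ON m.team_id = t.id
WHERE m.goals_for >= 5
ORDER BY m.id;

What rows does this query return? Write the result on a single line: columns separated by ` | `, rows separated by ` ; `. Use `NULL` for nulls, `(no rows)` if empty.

Each matches row matches the teams row where team_id = teams.id.
Then keep rows with m.goals_for >= 5.

6 | Gear ; 6 | Panel ; 6 | Relay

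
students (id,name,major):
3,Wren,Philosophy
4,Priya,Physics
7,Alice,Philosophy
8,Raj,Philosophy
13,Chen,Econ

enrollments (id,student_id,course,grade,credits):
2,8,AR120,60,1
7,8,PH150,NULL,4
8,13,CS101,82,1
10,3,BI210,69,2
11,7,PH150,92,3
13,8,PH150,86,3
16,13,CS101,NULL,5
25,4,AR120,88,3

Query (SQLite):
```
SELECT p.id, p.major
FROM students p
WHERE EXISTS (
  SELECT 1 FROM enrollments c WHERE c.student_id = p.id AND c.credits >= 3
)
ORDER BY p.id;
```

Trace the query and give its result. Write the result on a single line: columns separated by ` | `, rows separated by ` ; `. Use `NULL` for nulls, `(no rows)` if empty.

4 | Physics ; 7 | Philosophy ; 8 | Philosophy ; 13 | Econ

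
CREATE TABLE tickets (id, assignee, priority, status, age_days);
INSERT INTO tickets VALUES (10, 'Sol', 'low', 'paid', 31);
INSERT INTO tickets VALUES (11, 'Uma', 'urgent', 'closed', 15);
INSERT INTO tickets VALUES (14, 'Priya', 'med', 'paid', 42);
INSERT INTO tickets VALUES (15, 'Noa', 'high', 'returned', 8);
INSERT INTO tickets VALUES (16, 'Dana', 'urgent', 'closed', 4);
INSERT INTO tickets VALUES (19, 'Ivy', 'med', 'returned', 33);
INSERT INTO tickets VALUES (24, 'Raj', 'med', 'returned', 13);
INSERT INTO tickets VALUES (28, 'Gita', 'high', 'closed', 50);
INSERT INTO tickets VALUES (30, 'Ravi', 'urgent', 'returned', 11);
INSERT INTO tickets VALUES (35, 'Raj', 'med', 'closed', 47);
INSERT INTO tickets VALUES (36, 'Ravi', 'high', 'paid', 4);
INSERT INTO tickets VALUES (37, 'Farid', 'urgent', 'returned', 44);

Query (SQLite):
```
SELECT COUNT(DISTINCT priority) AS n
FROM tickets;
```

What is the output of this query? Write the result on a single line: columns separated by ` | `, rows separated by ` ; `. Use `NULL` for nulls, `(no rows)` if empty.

Count distinct non-NULL priority values.

4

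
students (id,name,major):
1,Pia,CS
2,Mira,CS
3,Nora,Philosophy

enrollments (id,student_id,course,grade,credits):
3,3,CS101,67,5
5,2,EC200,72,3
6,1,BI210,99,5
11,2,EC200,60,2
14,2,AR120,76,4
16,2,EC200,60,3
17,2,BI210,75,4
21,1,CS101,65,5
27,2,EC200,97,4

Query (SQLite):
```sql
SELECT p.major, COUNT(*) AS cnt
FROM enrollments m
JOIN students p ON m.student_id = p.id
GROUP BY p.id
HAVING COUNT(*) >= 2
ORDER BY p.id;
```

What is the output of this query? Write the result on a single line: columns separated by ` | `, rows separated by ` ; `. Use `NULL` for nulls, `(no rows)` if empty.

Join each enrollments row to its students via student_id.
Group joined rows by students.id; compute COUNT(*) per group.
HAVING: keep groups with count ≥ 2.
  1: ids {6, 21} → COUNT(*)=2
  2: ids {5, 11, 14, 16, 17, 27} → COUNT(*)=6
  3: ids {3} → COUNT(*)=1

CS | 2 ; CS | 6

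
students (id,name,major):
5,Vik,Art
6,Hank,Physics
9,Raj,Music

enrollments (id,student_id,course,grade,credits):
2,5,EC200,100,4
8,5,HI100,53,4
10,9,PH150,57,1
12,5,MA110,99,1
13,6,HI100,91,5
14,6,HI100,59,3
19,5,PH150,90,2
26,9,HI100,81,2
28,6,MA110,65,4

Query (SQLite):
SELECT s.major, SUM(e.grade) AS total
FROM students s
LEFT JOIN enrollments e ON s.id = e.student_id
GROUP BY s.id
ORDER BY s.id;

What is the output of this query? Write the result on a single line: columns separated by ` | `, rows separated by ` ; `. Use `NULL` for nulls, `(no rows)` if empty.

LEFT JOIN keeps every students row; unmatched ones get NULL for enrollments columns.
Group by students.id and compute SUM(e.grade). SUM over an all-NULL group is NULL.
  5: ids {2, 8, 12, 19} → SUM(e.grade)=342
  6: ids {13, 14, 28} → SUM(e.grade)=215
  9: ids {10, 26} → SUM(e.grade)=138

Art | 342 ; Physics | 215 ; Music | 138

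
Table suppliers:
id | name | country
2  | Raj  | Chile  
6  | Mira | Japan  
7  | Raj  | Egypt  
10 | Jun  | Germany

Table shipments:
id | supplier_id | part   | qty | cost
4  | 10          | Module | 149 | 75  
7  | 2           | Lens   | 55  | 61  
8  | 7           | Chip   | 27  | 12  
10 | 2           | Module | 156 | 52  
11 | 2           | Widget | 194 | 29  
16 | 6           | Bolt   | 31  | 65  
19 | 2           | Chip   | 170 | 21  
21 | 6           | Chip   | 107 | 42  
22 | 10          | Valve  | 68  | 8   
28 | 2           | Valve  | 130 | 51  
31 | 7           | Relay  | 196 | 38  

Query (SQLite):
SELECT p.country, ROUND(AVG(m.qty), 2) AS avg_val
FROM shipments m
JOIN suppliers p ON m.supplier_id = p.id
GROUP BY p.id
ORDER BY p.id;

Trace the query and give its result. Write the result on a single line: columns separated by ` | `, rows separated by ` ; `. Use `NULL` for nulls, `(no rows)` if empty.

Join each shipments row to its suppliers via supplier_id.
Group joined rows by suppliers.id; compute ROUND(AVG(m.qty), 2) per group.
  2: ids {7, 10, 11, 19, 28} → ROUND(AVG(m.qty), 2)=141
  6: ids {16, 21} → ROUND(AVG(m.qty), 2)=69
  7: ids {8, 31} → ROUND(AVG(m.qty), 2)=111.5
  10: ids {4, 22} → ROUND(AVG(m.qty), 2)=108.5

Chile | 141 ; Japan | 69 ; Egypt | 111.5 ; Germany | 108.5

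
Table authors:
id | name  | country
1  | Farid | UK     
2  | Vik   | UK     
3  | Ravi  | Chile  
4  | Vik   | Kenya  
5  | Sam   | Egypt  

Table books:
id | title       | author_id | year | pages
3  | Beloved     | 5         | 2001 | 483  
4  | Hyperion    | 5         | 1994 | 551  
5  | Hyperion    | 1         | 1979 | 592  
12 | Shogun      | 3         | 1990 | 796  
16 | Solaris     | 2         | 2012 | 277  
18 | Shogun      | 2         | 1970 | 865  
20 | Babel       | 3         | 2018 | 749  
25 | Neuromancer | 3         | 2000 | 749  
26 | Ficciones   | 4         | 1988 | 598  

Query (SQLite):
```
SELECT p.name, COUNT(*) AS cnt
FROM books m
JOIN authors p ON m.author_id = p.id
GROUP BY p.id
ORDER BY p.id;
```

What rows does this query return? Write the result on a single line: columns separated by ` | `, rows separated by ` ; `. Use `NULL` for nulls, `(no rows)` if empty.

Join each books row to its authors via author_id.
Group joined rows by authors.id; compute COUNT(*) per group.
  1: ids {5} → COUNT(*)=1
  2: ids {16, 18} → COUNT(*)=2
  3: ids {12, 20, 25} → COUNT(*)=3
  4: ids {26} → COUNT(*)=1
  5: ids {3, 4} → COUNT(*)=2

Farid | 1 ; Vik | 2 ; Ravi | 3 ; Vik | 1 ; Sam | 2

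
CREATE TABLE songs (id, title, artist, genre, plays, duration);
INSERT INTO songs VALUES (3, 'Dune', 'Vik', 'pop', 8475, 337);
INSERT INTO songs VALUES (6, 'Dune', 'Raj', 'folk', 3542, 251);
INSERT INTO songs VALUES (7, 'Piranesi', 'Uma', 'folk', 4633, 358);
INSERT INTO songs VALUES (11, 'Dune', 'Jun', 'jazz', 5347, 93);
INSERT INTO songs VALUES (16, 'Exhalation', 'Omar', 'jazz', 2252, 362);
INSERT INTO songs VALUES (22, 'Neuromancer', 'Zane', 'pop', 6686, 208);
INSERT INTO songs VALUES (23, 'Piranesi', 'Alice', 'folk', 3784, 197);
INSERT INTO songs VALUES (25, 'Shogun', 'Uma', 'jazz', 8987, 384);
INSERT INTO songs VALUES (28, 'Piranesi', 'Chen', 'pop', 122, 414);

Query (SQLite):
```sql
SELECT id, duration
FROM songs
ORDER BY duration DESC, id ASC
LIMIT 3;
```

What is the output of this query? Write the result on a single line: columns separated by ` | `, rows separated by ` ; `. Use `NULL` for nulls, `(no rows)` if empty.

28 | 414 ; 25 | 384 ; 16 | 362

Sort by duration desc, tiebreak id asc: (414, id=28), (384, id=25), (362, id=16), (358, id=7), (337, id=3), (251, id=6) …. Take first 3.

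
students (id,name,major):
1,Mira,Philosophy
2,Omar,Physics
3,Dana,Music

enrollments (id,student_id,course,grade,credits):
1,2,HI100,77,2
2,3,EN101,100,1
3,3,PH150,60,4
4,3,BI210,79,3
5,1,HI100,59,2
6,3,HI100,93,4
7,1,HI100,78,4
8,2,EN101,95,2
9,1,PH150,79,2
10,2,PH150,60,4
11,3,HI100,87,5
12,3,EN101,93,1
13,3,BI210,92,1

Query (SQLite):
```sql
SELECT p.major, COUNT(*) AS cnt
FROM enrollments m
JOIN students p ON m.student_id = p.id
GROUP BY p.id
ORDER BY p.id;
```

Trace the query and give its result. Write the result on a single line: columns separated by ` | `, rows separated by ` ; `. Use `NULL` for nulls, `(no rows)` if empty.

Philosophy | 3 ; Physics | 3 ; Music | 7

Join each enrollments row to its students via student_id.
Group joined rows by students.id; compute COUNT(*) per group.
  1: ids {5, 7, 9} → COUNT(*)=3
  2: ids {1, 8, 10} → COUNT(*)=3
  3: ids {2, 3, 4, 6, 11, 12, 13} → COUNT(*)=7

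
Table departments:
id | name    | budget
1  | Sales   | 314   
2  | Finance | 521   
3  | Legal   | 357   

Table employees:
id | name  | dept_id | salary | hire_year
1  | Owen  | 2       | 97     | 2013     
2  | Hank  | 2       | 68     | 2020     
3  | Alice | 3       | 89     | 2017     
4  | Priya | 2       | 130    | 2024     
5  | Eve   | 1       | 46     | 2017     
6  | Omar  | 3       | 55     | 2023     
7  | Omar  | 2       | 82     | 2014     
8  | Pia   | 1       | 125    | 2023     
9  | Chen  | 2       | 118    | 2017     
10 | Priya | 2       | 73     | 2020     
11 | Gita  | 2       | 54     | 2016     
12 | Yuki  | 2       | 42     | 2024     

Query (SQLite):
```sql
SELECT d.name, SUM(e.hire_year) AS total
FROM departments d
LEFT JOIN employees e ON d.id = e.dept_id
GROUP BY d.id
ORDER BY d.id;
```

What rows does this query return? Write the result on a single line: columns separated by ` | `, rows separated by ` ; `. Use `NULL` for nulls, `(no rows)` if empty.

Sales | 4040 ; Finance | 16148 ; Legal | 4040

LEFT JOIN keeps every departments row; unmatched ones get NULL for employees columns.
Group by departments.id and compute SUM(e.hire_year). SUM over an all-NULL group is NULL.
  1: ids {5, 8} → SUM(e.hire_year)=4040
  2: ids {1, 2, 4, 7, 9, 10, 11, 12} → SUM(e.hire_year)=16148
  3: ids {3, 6} → SUM(e.hire_year)=4040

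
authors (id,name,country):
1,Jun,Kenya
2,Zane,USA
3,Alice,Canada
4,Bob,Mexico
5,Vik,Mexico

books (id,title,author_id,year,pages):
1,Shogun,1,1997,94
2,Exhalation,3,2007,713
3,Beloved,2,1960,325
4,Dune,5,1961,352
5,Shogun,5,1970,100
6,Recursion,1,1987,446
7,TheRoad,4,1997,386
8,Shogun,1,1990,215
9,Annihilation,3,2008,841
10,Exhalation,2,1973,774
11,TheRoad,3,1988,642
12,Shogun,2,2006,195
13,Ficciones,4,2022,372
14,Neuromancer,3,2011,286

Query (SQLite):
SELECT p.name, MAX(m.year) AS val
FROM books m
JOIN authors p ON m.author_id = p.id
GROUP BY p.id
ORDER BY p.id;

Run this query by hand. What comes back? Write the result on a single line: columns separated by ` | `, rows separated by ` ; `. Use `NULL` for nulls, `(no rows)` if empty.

Jun | 1997 ; Zane | 2006 ; Alice | 2011 ; Bob | 2022 ; Vik | 1970

Join each books row to its authors via author_id.
Group joined rows by authors.id; compute MAX(m.year) per group.
  1: ids {1, 6, 8} → MAX(m.year)=1997
  2: ids {3, 10, 12} → MAX(m.year)=2006
  3: ids {2, 9, 11, 14} → MAX(m.year)=2011
  4: ids {7, 13} → MAX(m.year)=2022
  5: ids {4, 5} → MAX(m.year)=1970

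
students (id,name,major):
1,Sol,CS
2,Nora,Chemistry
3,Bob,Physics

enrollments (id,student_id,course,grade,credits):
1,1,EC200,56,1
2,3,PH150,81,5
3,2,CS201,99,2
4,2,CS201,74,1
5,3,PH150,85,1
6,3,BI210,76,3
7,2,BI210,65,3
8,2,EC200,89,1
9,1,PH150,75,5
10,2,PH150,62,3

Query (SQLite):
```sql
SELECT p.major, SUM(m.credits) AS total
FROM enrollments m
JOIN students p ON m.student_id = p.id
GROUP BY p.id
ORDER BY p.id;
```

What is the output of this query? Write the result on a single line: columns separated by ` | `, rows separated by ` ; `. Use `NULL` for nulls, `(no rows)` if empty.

Join each enrollments row to its students via student_id.
Group joined rows by students.id; compute SUM(m.credits) per group.
  1: ids {1, 9} → SUM(m.credits)=6
  2: ids {3, 4, 7, 8, 10} → SUM(m.credits)=10
  3: ids {2, 5, 6} → SUM(m.credits)=9

CS | 6 ; Chemistry | 10 ; Physics | 9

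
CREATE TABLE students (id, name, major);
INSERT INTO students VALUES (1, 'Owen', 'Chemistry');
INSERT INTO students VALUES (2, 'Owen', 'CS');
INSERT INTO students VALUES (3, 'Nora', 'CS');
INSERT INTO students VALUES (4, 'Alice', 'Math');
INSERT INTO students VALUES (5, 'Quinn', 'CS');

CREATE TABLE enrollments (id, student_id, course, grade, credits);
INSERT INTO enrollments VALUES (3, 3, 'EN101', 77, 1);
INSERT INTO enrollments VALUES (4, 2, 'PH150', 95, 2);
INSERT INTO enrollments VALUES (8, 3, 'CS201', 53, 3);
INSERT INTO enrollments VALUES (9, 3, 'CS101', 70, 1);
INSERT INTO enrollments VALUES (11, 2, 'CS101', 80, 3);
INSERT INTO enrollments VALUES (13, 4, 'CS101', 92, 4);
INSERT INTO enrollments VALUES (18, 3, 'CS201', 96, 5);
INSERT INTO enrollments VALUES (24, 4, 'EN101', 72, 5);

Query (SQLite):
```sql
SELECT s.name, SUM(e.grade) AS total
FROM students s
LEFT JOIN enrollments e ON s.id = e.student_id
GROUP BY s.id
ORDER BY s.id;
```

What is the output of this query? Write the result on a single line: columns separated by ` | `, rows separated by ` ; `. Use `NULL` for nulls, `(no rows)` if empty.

Owen | NULL ; Owen | 175 ; Nora | 296 ; Alice | 164 ; Quinn | NULL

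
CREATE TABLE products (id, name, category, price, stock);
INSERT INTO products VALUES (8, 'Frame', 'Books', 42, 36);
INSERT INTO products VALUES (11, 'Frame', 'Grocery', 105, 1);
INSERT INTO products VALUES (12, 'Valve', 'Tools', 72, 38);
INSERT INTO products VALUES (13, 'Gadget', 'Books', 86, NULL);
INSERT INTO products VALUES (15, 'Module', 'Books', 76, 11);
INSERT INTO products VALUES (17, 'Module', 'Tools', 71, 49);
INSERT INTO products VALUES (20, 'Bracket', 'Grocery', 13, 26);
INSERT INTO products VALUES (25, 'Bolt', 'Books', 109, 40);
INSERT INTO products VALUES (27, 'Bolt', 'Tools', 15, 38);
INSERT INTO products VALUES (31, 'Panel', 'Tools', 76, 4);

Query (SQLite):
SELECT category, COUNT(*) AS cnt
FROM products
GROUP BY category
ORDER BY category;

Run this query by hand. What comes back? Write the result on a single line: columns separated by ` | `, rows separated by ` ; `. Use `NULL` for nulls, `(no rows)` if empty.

Partition products by category; compute COUNT(*) within each group.
  Books: ids {8, 13, 15, 25} → COUNT(*)=4
  Grocery: ids {11, 20} → COUNT(*)=2
  Tools: ids {12, 17, 27, 31} → COUNT(*)=4

Books | 4 ; Grocery | 2 ; Tools | 4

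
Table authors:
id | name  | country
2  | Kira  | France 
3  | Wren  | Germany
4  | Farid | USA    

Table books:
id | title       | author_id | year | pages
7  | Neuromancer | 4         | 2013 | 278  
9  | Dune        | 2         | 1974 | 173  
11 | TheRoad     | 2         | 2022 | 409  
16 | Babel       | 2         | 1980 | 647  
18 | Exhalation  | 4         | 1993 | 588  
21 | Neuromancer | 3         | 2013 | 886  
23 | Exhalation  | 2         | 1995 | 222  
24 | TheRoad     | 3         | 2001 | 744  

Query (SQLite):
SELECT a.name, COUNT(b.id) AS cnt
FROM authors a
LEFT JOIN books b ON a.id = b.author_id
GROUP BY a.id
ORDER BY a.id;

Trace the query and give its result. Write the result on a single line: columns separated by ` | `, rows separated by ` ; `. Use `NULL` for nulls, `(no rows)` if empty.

Kira | 4 ; Wren | 2 ; Farid | 2

LEFT JOIN keeps every authors row; unmatched ones get NULL for books columns.
Group by authors.id and compute COUNT(b.id). COUNT(col) of an all-NULL group is 0.
  2: ids {9, 11, 16, 23} → COUNT(b.id)=4
  3: ids {21, 24} → COUNT(b.id)=2
  4: ids {7, 18} → COUNT(b.id)=2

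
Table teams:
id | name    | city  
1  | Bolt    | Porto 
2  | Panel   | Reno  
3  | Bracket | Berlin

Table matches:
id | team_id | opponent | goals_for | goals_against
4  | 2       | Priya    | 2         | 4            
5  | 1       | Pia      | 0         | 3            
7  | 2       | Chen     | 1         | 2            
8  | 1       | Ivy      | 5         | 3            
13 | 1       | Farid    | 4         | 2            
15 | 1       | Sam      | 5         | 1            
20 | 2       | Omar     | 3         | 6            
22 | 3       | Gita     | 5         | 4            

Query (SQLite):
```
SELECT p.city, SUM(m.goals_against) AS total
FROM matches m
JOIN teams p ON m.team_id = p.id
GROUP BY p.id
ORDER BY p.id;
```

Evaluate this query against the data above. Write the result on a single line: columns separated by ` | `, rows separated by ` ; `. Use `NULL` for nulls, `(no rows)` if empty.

Join each matches row to its teams via team_id.
Group joined rows by teams.id; compute SUM(m.goals_against) per group.
  1: ids {5, 8, 13, 15} → SUM(m.goals_against)=9
  2: ids {4, 7, 20} → SUM(m.goals_against)=12
  3: ids {22} → SUM(m.goals_against)=4

Porto | 9 ; Reno | 12 ; Berlin | 4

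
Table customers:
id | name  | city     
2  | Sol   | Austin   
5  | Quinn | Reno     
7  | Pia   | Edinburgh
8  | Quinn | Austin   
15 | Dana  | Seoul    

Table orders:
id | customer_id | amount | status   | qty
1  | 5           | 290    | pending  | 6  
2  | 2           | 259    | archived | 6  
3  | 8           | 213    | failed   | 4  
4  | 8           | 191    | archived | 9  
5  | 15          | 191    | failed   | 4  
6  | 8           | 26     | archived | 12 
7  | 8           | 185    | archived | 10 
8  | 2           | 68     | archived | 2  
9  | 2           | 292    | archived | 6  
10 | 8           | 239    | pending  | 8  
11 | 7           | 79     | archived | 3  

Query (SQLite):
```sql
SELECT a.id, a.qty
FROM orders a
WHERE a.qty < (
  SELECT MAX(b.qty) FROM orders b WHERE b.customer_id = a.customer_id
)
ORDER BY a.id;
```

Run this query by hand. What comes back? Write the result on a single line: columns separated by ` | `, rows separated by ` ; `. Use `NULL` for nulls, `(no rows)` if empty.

For each orders row a, compute MAX(qty) over rows sharing a.customer_id.
Keep row a if a.qty < that per-group MAX.
  customer_id=2: MAX(qty) = 6
  customer_id=5: MAX(qty) = 6
  customer_id=7: MAX(qty) = 3
  customer_id=8: MAX(qty) = 12
  customer_id=15: MAX(qty) = 4

3 | 4 ; 4 | 9 ; 7 | 10 ; 8 | 2 ; 10 | 8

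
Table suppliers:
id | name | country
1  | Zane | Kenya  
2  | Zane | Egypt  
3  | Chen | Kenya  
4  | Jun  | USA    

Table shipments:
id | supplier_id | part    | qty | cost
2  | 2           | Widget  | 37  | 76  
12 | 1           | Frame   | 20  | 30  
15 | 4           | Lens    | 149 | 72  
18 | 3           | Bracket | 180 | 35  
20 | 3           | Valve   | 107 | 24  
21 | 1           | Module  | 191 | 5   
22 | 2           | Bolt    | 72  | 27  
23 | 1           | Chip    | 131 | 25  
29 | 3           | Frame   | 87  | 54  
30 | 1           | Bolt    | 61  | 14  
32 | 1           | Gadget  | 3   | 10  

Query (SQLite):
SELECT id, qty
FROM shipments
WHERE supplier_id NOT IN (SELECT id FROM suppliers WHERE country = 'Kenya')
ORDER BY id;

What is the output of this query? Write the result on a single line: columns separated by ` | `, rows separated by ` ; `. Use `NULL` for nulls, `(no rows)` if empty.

Inner query: suppliers.id where country = 'Kenya'.
Outer: keep shipments rows whose supplier_id is not in that set.
Inner query → {1, 3}

2 | 37 ; 15 | 149 ; 22 | 72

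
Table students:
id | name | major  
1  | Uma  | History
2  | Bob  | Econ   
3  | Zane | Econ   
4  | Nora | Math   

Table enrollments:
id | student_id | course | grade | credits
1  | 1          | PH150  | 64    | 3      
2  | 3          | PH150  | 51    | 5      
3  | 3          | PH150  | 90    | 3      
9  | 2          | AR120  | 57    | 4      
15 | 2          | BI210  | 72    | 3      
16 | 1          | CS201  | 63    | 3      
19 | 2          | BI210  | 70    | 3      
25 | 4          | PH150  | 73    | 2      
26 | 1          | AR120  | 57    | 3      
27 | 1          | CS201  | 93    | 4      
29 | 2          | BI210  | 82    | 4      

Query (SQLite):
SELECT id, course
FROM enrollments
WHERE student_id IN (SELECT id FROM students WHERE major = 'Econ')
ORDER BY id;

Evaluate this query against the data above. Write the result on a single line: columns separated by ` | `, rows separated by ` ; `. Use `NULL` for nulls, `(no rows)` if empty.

Inner query: students.id where major = 'Econ'.
Outer: keep enrollments rows whose student_id is in that set.
Inner query → {2, 3}

2 | PH150 ; 3 | PH150 ; 9 | AR120 ; 15 | BI210 ; 19 | BI210 ; 29 | BI210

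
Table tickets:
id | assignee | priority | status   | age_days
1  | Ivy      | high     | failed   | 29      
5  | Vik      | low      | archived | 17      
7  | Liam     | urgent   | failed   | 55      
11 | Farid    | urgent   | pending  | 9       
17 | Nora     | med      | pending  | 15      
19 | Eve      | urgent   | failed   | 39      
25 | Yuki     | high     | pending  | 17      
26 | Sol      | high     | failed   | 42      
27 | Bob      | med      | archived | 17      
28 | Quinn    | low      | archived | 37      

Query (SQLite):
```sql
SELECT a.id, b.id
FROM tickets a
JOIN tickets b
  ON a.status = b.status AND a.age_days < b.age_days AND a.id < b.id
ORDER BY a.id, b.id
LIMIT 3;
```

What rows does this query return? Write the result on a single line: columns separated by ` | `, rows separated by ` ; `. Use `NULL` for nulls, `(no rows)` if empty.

Pairs (a,b) with same status, a.age_days < b.age_days, a.id < b.id.
status groups: archived:{5,27,28} failed:{1,7,19,26} pending:{11,17,25}
Ordered by (a.id, b.id); first 3.

1 | 7 ; 1 | 19 ; 1 | 26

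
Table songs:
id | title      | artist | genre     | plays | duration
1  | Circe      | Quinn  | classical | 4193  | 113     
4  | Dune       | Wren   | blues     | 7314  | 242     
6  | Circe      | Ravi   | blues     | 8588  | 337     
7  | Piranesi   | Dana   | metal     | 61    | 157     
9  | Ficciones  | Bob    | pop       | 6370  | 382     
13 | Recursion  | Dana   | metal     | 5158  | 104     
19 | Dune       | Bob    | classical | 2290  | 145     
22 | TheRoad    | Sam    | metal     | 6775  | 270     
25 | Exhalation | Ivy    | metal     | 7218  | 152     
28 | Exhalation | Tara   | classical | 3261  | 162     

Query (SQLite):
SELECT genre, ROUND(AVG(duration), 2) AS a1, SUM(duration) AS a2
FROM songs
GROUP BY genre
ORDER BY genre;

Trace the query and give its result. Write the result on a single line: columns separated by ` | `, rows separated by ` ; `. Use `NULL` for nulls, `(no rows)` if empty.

Group songs by genre.
Per group compute: ROUND(AVG(duration), 2), SUM(duration).
  blues: ids {4, 6} → ROUND(AVG(duration), 2)=289.5, SUM(duration)=579
  classical: ids {1, 19, 28} → ROUND(AVG(duration), 2)=140, SUM(duration)=420
  metal: ids {7, 13, 22, 25} → ROUND(AVG(duration), 2)=170.75, SUM(duration)=683
  pop: ids {9} → ROUND(AVG(duration), 2)=382, SUM(duration)=382

blues | 289.5 | 579 ; classical | 140 | 420 ; metal | 170.75 | 683 ; pop | 382 | 382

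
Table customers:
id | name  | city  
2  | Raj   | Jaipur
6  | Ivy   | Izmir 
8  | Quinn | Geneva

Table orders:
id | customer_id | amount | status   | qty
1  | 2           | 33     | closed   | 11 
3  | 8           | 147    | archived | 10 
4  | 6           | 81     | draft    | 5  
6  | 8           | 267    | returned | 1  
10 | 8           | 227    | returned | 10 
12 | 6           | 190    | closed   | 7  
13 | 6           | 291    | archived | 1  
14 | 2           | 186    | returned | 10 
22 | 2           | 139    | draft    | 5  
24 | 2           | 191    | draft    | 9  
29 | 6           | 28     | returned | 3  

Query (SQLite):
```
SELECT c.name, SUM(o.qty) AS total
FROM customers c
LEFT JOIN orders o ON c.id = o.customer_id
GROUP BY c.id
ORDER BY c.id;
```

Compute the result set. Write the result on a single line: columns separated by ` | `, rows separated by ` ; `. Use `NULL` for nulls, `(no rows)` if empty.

LEFT JOIN keeps every customers row; unmatched ones get NULL for orders columns.
Group by customers.id and compute SUM(o.qty). SUM over an all-NULL group is NULL.
  2: ids {1, 14, 22, 24} → SUM(o.qty)=35
  6: ids {4, 12, 13, 29} → SUM(o.qty)=16
  8: ids {3, 6, 10} → SUM(o.qty)=21

Raj | 35 ; Ivy | 16 ; Quinn | 21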